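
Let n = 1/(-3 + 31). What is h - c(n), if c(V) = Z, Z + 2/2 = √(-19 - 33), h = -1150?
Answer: -1149 - 2*I*√13 ≈ -1149.0 - 7.2111*I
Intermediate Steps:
n = 1/28 ≈ 0.035714
Z = -1 + 2*I*√13 (Z = -1 + √(-19 - 33) = -1 + √(-52) = -1 + 2*I*√13 ≈ -1.0 + 7.2111*I)
c(V) = -1 + 2*I*√13
h - c(n) = -1150 - (-1 + 2*I*√13) = -1150 + (1 - 2*I*√13) = -1149 - 2*I*√13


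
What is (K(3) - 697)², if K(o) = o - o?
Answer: 485809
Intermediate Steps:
K(o) = 0
(K(3) - 697)² = (0 - 697)² = (-697)² = 485809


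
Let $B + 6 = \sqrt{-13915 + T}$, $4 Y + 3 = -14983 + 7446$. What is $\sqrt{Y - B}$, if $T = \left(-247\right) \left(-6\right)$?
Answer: $\sqrt{-1879 - i \sqrt{12433}} \approx 1.2856 - 43.367 i$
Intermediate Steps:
$Y = -1885$ ($Y = - \frac{3}{4} + \frac{-14983 + 7446}{4} = - \frac{3}{4} + \frac{1}{4} \left(-7537\right) = - \frac{3}{4} - \frac{7537}{4} = -1885$)
$T = 1482$
$B = -6 + i \sqrt{12433}$ ($B = -6 + \sqrt{-13915 + 1482} = -6 + \sqrt{-12433} = -6 + i \sqrt{12433} \approx -6.0 + 111.5 i$)
$\sqrt{Y - B} = \sqrt{-1885 - \left(-6 + i \sqrt{12433}\right)} = \sqrt{-1885 + \left(6 - i \sqrt{12433}\right)} = \sqrt{-1879 - i \sqrt{12433}}$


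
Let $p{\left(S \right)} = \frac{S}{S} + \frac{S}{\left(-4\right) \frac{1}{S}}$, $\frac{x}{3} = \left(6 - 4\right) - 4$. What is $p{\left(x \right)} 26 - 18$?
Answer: $-226$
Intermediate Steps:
$x = -6$ ($x = 3 \left(\left(6 - 4\right) - 4\right) = 3 \left(2 - 4\right) = 3 \left(-2\right) = -6$)
$p{\left(S \right)} = 1 - \frac{S^{2}}{4}$ ($p{\left(S \right)} = 1 + S \left(- \frac{S}{4}\right) = 1 - \frac{S^{2}}{4}$)
$p{\left(x \right)} 26 - 18 = \left(1 - \frac{\left(-6\right)^{2}}{4}\right) 26 - 18 = \left(1 - 9\right) 26 - 18 = \left(-8\right) 26 - 18 = -208 - 18 = -226$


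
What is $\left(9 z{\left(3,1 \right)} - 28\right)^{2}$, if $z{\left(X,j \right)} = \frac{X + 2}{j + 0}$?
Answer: $289$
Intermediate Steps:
$z{\left(X,j \right)} = \frac{2 + X}{j}$
$\left(9 z{\left(3,1 \right)} - 28\right)^{2} = \left(9 \frac{2 + 3}{1} - 28\right)^{2} = \left(9 \cdot 1 \cdot 5 - 28\right)^{2} = \left(9 \cdot 5 - 28\right)^{2} = \left(45 - 28\right)^{2} = 17^{2} = 289$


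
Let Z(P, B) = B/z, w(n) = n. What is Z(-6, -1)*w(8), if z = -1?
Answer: 8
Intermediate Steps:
Z(P, B) = -B (Z(P, B) = B/(-1) = B*(-1) = -B)
Z(-6, -1)*w(8) = -1*(-1)*8 = 1*8 = 8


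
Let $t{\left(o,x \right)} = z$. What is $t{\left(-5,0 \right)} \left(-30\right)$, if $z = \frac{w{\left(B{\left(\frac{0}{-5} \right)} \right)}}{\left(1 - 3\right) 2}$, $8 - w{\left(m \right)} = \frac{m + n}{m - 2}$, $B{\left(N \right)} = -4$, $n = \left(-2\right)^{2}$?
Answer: $60$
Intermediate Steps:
$n = 4$
$w{\left(m \right)} = 8 - \frac{4 + m}{-2 + m}$ ($w{\left(m \right)} = 8 - \frac{m + 4}{m - 2} = 8 - \frac{4 + m}{-2 + m}$)
$z = -2$ ($z = \frac{\frac{1}{-2 - 4} \left(-20 + 7 \left(-4\right)\right)}{\left(1 - 3\right) 2} = \frac{\frac{1}{-6} \left(-20 - 28\right)}{\left(-2\right) 2} = \frac{\left(- \frac{1}{6}\right) \left(-48\right)}{-4} = 8 \left(- \frac{1}{4}\right) = -2$)
$t{\left(o,x \right)} = -2$
$t{\left(-5,0 \right)} \left(-30\right) = \left(-2\right) \left(-30\right) = 60$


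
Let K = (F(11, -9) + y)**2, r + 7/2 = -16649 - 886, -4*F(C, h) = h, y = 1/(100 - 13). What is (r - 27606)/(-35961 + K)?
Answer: 5467179528/4354401575 ≈ 1.2556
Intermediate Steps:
y = 1/87 ≈ 0.011494
F(C, h) = -h/4
r = -35077/2 (r = -7/2 + (-16649 - 886) = -7/2 - 17535 = -35077/2 ≈ -17539.)
K = 619369/121104 (K = (-1/4*(-9) + 1/87)**2 = (9/4 + 1/87)**2 = (787/348)**2 = 619369/121104 ≈ 5.1144)
(r - 27606)/(-35961 + K) = (-35077/2 - 27606)/(-35961 + 619369/121104) = -90289/(2*(-4354401575/121104)) = -90289/2*(-121104/4354401575) = 5467179528/4354401575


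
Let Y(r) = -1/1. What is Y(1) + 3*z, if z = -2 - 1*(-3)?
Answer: 2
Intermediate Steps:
Y(r) = -1 (Y(r) = -1*1 = -1)
z = 1 (z = -2 + 3 = 1)
Y(1) + 3*z = -1 + 3*1 = -1 + 3 = 2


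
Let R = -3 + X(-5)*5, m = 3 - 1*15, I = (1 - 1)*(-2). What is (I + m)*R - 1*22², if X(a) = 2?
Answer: -568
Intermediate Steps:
I = 0 (I = 0*(-2) = 0)
m = -12 (m = 3 - 15 = -12)
R = 7 (R = -3 + 2*5 = -3 + 10 = 7)
(I + m)*R - 1*22² = (0 - 12)*7 - 1*22² = -12*7 - 1*484 = -84 - 484 = -568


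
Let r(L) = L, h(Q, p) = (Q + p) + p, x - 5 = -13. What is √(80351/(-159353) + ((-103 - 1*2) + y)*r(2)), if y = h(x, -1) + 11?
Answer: 5*I*√586662263/8387 ≈ 14.44*I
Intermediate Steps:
x = -8 (x = 5 - 13 = -8)
h(Q, p) = Q + 2*p
y = 1 (y = (-8 + 2*(-1)) + 11 = (-8 - 2) + 11 = -10 + 11 = 1)
√(80351/(-159353) + ((-103 - 1*2) + y)*r(2)) = √(80351/(-159353) + ((-103 - 1*2) + 1)*2) = √(80351*(-1/159353) + ((-103 - 2) + 1)*2) = √(-4229/8387 + (-105 + 1)*2) = √(-4229/8387 - 104*2) = √(-4229/8387 - 208) = √(-1748725/8387) = 5*I*√586662263/8387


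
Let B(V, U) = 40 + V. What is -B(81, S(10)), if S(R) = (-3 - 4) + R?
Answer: -121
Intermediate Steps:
S(R) = -7 + R
-B(81, S(10)) = -(40 + 81) = -1*121 = -121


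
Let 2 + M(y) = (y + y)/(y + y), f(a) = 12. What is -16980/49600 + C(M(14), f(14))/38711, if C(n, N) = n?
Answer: -32868119/96003280 ≈ -0.34236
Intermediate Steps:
M(y) = -1 (M(y) = -2 + (y + y)/(y + y) = -2 + (2*y)/((2*y)) = -2 + (2*y)*(1/(2*y)) = -2 + 1 = -1)
-16980/49600 + C(M(14), f(14))/38711 = -16980/49600 - 1/38711 = -16980*1/49600 - 1*1/38711 = -849/2480 - 1/38711 = -32868119/96003280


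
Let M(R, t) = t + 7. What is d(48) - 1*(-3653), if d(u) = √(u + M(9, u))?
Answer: 3653 + √103 ≈ 3663.1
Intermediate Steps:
M(R, t) = 7 + t
d(u) = √(7 + 2*u) (d(u) = √(u + (7 + u)) = √(7 + 2*u))
d(48) - 1*(-3653) = √(7 + 2*48) - 1*(-3653) = √(7 + 96) + 3653 = √103 + 3653 = 3653 + √103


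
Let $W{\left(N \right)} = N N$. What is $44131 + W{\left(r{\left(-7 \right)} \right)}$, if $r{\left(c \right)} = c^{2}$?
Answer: $46532$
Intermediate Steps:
$W{\left(N \right)} = N^{2}$
$44131 + W{\left(r{\left(-7 \right)} \right)} = 44131 + \left(\left(-7\right)^{2}\right)^{2} = 44131 + 49^{2} = 44131 + 2401 = 46532$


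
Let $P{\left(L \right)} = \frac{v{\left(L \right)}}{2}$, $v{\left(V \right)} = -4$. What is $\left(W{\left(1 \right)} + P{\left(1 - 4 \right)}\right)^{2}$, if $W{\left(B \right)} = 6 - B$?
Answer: $9$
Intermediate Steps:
$P{\left(L \right)} = -2$ ($P{\left(L \right)} = - \frac{4}{2} = \left(-4\right) \frac{1}{2} = -2$)
$\left(W{\left(1 \right)} + P{\left(1 - 4 \right)}\right)^{2} = \left(\left(6 - 1\right) - 2\right)^{2} = \left(5 - 2\right)^{2} = 3^{2} = 9$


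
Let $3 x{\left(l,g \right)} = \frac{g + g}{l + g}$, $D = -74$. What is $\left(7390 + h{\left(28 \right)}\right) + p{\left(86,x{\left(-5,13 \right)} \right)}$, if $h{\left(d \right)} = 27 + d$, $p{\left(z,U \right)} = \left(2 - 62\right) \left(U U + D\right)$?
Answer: $\frac{141775}{12} \approx 11815.0$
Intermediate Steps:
$x{\left(l,g \right)} = \frac{2 g}{3 \left(g + l\right)}$ ($x{\left(l,g \right)} = \frac{\left(g + g\right) \frac{1}{l + g}}{3} = \frac{2 g \frac{1}{g + l}}{3} = \frac{2 g}{3 \left(g + l\right)}$)
$p{\left(z,U \right)} = 4440 - 60 U^{2}$ ($p{\left(z,U \right)} = \left(2 - 62\right) \left(U U - 74\right) = - 60 \left(U^{2} - 74\right) = - 60 \left(-74 + U^{2}\right) = 4440 - 60 U^{2}$)
$\left(7390 + h{\left(28 \right)}\right) + p{\left(86,x{\left(-5,13 \right)} \right)} = \left(7390 + \left(27 + 28\right)\right) + \left(4440 - 60 \left(\frac{2}{3} \cdot 13 \frac{1}{13 - 5}\right)^{2}\right) = \left(7390 + 55\right) + \left(4440 - 60 \left(\frac{2}{3} \cdot 13 \cdot \frac{1}{8}\right)^{2}\right) = 7445 + \left(4440 - 60 \left(\frac{2}{3} \cdot 13 \cdot \frac{1}{8}\right)^{2}\right) = 7445 + \left(4440 - 60 \left(\frac{13}{12}\right)^{2}\right) = 7445 + \left(4440 - \frac{845}{12}\right) = 7445 + \frac{52435}{12} = \frac{141775}{12}$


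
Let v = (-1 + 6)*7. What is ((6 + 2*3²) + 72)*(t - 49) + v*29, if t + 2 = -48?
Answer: -8489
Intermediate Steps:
t = -50 (t = -2 - 48 = -50)
v = 35 (v = 5*7 = 35)
((6 + 2*3²) + 72)*(t - 49) + v*29 = ((6 + 2*3²) + 72)*(-50 - 49) + 35*29 = ((6 + 2*9) + 72)*(-99) + 1015 = ((6 + 18) + 72)*(-99) + 1015 = (24 + 72)*(-99) + 1015 = 96*(-99) + 1015 = -9504 + 1015 = -8489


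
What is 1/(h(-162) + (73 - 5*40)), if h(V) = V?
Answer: -1/289 ≈ -0.0034602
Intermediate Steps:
1/(h(-162) + (73 - 5*40)) = 1/(-162 + (73 - 5*40)) = 1/(-162 + (73 - 200)) = 1/(-162 - 127) = 1/(-289) = -1/289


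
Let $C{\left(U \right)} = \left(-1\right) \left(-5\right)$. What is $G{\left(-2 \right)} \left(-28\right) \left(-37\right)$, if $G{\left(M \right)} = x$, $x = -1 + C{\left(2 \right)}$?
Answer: $4144$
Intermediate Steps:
$C{\left(U \right)} = 5$
$x = 4$ ($x = -1 + 5 = 4$)
$G{\left(M \right)} = 4$
$G{\left(-2 \right)} \left(-28\right) \left(-37\right) = 4 \left(-28\right) \left(-37\right) = \left(-112\right) \left(-37\right) = 4144$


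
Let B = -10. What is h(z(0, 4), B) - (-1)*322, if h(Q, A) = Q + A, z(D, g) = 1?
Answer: 313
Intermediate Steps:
h(Q, A) = A + Q
h(z(0, 4), B) - (-1)*322 = (-10 + 1) - (-1)*322 = -9 - 1*(-322) = -9 + 322 = 313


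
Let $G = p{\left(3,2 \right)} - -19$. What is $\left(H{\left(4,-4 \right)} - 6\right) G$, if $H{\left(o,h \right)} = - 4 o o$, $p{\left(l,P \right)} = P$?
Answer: $-1470$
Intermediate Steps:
$H{\left(o,h \right)} = - 4 o^{2}$
$G = 21$ ($G = 2 - -19 = 2 + 19 = 21$)
$\left(H{\left(4,-4 \right)} - 6\right) G = \left(- 4 \cdot 4^{2} - 6\right) 21 = \left(\left(-4\right) 16 - 6\right) 21 = \left(-64 - 6\right) 21 = \left(-70\right) 21 = -1470$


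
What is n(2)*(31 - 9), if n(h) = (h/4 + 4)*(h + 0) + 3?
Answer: 264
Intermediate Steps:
n(h) = 3 + h*(4 + h/4) (n(h) = (h*(¼) + 4)*h + 3 = (h/4 + 4)*h + 3 = (4 + h/4)*h + 3 = h*(4 + h/4) + 3 = 3 + h*(4 + h/4))
n(2)*(31 - 9) = (3 + 4*2 + (¼)*2²)*(31 - 9) = (3 + 8 + (¼)*4)*22 = (3 + 8 + 1)*22 = 12*22 = 264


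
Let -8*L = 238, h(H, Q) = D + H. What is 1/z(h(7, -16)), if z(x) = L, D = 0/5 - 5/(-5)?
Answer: -4/119 ≈ -0.033613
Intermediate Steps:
D = 1 (D = 0*(1/5) - 5*(-1/5) = 0 + 1 = 1)
h(H, Q) = 1 + H
L = -119/4 (L = -1/8*238 = -119/4 ≈ -29.750)
z(x) = -119/4
1/z(h(7, -16)) = 1/(-119/4) = -4/119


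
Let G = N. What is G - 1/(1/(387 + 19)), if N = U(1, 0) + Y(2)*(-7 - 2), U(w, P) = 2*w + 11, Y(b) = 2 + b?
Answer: -429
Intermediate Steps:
U(w, P) = 11 + 2*w
N = -23 (N = (11 + 2*1) + (2 + 2)*(-7 - 2) = (11 + 2) + 4*(-9) = 13 - 36 = -23)
G = -23
G - 1/(1/(387 + 19)) = -23 - 1/(1/(387 + 19)) = -23 - 1/(1/406) = -23 - 1/1/406 = -23 - 1*406 = -23 - 406 = -429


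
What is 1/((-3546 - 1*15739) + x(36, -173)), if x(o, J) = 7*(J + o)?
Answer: -1/20244 ≈ -4.9397e-5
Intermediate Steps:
x(o, J) = 7*J + 7*o
1/((-3546 - 1*15739) + x(36, -173)) = 1/((-3546 - 1*15739) + (7*(-173) + 7*36)) = 1/((-3546 - 15739) + (-1211 + 252)) = 1/(-19285 - 959) = 1/(-20244) = -1/20244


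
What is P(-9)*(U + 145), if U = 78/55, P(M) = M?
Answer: -72477/55 ≈ -1317.8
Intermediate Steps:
U = 78/55 (U = 78*(1/55) = 78/55 ≈ 1.4182)
P(-9)*(U + 145) = -9*(78/55 + 145) = -9*8053/55 = -72477/55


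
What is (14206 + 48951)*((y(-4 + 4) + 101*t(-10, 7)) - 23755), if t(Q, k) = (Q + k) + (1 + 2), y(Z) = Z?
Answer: -1500294535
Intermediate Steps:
t(Q, k) = 3 + Q + k (t(Q, k) = (Q + k) + 3 = 3 + Q + k)
(14206 + 48951)*((y(-4 + 4) + 101*t(-10, 7)) - 23755) = (14206 + 48951)*(((-4 + 4) + 101*(3 - 10 + 7)) - 23755) = 63157*((0 + 101*0) - 23755) = 63157*((0 + 0) - 23755) = 63157*(0 - 23755) = 63157*(-23755) = -1500294535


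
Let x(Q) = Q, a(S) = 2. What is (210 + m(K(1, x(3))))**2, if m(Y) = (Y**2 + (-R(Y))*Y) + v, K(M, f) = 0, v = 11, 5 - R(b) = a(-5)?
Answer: 48841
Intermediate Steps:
R(b) = 3 (R(b) = 5 - 1*2 = 5 - 2 = 3)
m(Y) = 11 + Y**2 - 3*Y (m(Y) = (Y**2 + (-1*3)*Y) + 11 = (Y**2 - 3*Y) + 11 = 11 + Y**2 - 3*Y)
(210 + m(K(1, x(3))))**2 = (210 + (11 + 0**2 - 3*0))**2 = (210 + (11 + 0 + 0))**2 = (210 + 11)**2 = 221**2 = 48841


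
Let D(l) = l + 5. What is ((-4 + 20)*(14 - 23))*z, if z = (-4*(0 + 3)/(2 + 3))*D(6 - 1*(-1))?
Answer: 20736/5 ≈ 4147.2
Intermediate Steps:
D(l) = 5 + l
z = -144/5 (z = (-4*(0 + 3)/(2 + 3))*(5 + (6 - 1*(-1))) = (-12/5)*(5 + (6 + 1)) = (-12/5)*(5 + 7) = -4*3/5*12 = -12/5*12 = -144/5 ≈ -28.800)
((-4 + 20)*(14 - 23))*z = ((-4 + 20)*(14 - 23))*(-144/5) = (16*(-9))*(-144/5) = -144*(-144/5) = 20736/5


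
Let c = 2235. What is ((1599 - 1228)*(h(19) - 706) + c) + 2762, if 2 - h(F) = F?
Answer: -263236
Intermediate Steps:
h(F) = 2 - F
((1599 - 1228)*(h(19) - 706) + c) + 2762 = ((1599 - 1228)*((2 - 1*19) - 706) + 2235) + 2762 = (371*((2 - 19) - 706) + 2235) + 2762 = (371*(-17 - 706) + 2235) + 2762 = (371*(-723) + 2235) + 2762 = (-268233 + 2235) + 2762 = -265998 + 2762 = -263236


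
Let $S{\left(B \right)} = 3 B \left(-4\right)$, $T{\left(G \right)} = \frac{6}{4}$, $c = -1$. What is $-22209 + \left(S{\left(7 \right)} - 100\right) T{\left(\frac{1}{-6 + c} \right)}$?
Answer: $-22485$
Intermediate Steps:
$T{\left(G \right)} = \frac{3}{2}$ ($T{\left(G \right)} = 6 \cdot \frac{1}{4} = \frac{3}{2}$)
$S{\left(B \right)} = - 12 B$
$-22209 + \left(S{\left(7 \right)} - 100\right) T{\left(\frac{1}{-6 + c} \right)} = -22209 + \left(\left(-12\right) 7 - 100\right) \frac{3}{2} = -22209 + \left(-84 - 100\right) \frac{3}{2} = -22209 - 276 = -22485$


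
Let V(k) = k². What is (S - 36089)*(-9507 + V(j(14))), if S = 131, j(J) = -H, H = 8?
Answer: 339551394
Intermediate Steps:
j(J) = -8 (j(J) = -1*8 = -8)
(S - 36089)*(-9507 + V(j(14))) = (131 - 36089)*(-9507 + (-8)²) = -35958*(-9507 + 64) = -35958*(-9443) = 339551394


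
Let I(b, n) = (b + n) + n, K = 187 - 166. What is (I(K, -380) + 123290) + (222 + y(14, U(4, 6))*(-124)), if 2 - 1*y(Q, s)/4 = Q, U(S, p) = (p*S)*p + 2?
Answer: 128725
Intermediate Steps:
U(S, p) = 2 + S*p² (U(S, p) = (S*p)*p + 2 = S*p² + 2 = 2 + S*p²)
y(Q, s) = 8 - 4*Q
K = 21
I(b, n) = b + 2*n
(I(K, -380) + 123290) + (222 + y(14, U(4, 6))*(-124)) = ((21 + 2*(-380)) + 123290) + (222 + (8 - 4*14)*(-124)) = ((21 - 760) + 123290) + (222 + (8 - 56)*(-124)) = (-739 + 123290) + (222 - 48*(-124)) = 122551 + (222 + 5952) = 122551 + 6174 = 128725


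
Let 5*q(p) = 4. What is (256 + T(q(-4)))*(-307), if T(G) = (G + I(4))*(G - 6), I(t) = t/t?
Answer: -1892962/25 ≈ -75719.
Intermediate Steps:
I(t) = 1
q(p) = 4/5 (q(p) = (1/5)*4 = 4/5)
T(G) = (1 + G)*(-6 + G) (T(G) = (G + 1)*(G - 6) = (1 + G)*(-6 + G))
(256 + T(q(-4)))*(-307) = (256 + (-6 + (4/5)**2 - 5*4/5))*(-307) = (256 + (-6 + 16/25 - 4))*(-307) = (256 - 234/25)*(-307) = (6166/25)*(-307) = -1892962/25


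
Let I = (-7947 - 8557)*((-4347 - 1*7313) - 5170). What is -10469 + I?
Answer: 277751851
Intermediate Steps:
I = 277762320 (I = -16504*((-4347 - 7313) - 5170) = -16504*(-11660 - 5170) = -16504*(-16830) = 277762320)
-10469 + I = -10469 + 277762320 = 277751851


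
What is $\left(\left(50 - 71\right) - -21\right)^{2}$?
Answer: $0$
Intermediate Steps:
$\left(\left(50 - 71\right) - -21\right)^{2} = \left(-21 + \left(24 - 3\right)\right)^{2} = \left(-21 + 21\right)^{2} = 0^{2} = 0$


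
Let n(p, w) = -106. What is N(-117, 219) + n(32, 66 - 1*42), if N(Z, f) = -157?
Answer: -263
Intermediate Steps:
N(-117, 219) + n(32, 66 - 1*42) = -157 - 106 = -263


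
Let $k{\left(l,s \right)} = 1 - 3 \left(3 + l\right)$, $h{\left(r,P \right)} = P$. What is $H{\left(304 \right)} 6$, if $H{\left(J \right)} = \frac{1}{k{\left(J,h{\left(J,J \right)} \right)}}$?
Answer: $- \frac{3}{460} \approx -0.0065217$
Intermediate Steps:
$k{\left(l,s \right)} = -8 - 3 l$ ($k{\left(l,s \right)} = 1 - \left(9 + 3 l\right) = -8 - 3 l$)
$H{\left(J \right)} = \frac{1}{-8 - 3 J}$
$H{\left(304 \right)} 6 = - \frac{1}{8 + 3 \cdot 304} \cdot 6 = - \frac{1}{8 + 912} \cdot 6 = - \frac{1}{920} \cdot 6 = \left(-1\right) \frac{1}{920} \cdot 6 = \left(- \frac{1}{920}\right) 6 = - \frac{3}{460}$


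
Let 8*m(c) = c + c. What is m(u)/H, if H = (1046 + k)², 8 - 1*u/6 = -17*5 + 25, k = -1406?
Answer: 17/21600 ≈ 0.00078704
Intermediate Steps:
u = 408 (u = 48 - 6*(-17*5 + 25) = 48 - 6*(-85 + 25) = 48 - 6*(-60) = 48 + 360 = 408)
m(c) = c/4 (m(c) = (c + c)/8 = (2*c)/8 = c/4)
H = 129600 (H = (1046 - 1406)² = (-360)² = 129600)
m(u)/H = ((¼)*408)/129600 = 102*(1/129600) = 17/21600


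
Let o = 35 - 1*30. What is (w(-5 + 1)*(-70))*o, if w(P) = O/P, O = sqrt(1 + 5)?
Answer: 175*sqrt(6)/2 ≈ 214.33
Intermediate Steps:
O = sqrt(6) ≈ 2.4495
w(P) = sqrt(6)/P
o = 5 (o = 35 - 30 = 5)
(w(-5 + 1)*(-70))*o = ((sqrt(6)/(-5 + 1))*(-70))*5 = ((sqrt(6)/(-4))*(-70))*5 = ((sqrt(6)*(-1/4))*(-70))*5 = (-sqrt(6)/4*(-70))*5 = (35*sqrt(6)/2)*5 = 175*sqrt(6)/2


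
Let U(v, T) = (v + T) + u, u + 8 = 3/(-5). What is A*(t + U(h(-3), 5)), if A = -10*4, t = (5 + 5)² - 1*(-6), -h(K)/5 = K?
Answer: -4696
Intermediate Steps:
h(K) = -5*K
t = 106 (t = 10² + 6 = 100 + 6 = 106)
u = -43/5 (u = -8 + 3/(-5) = -8 + 3*(-⅕) = -8 - ⅗ = -43/5 ≈ -8.6000)
U(v, T) = -43/5 + T + v (U(v, T) = (v + T) - 43/5 = (T + v) - 43/5 = -43/5 + T + v)
A = -40
A*(t + U(h(-3), 5)) = -40*(106 + (-43/5 + 5 - 5*(-3))) = -40*(106 + (-43/5 + 5 + 15)) = -40*(106 + 57/5) = -40*587/5 = -4696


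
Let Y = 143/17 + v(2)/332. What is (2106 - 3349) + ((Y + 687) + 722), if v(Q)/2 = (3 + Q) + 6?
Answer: 492377/2822 ≈ 174.48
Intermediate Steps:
v(Q) = 18 + 2*Q (v(Q) = 2*((3 + Q) + 6) = 2*(9 + Q) = 18 + 2*Q)
Y = 23925/2822 (Y = 143/17 + (18 + 2*2)/332 = 143*(1/17) + (18 + 4)*(1/332) = 143/17 + 22*(1/332) = 143/17 + 11/166 = 23925/2822 ≈ 8.4780)
(2106 - 3349) + ((Y + 687) + 722) = (2106 - 3349) + ((23925/2822 + 687) + 722) = -1243 + (1962639/2822 + 722) = -1243 + 4000123/2822 = 492377/2822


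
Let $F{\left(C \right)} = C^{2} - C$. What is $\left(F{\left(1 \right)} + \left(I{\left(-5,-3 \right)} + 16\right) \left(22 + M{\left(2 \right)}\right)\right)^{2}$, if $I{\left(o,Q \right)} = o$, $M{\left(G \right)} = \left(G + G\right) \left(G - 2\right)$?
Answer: $58564$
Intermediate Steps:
$M{\left(G \right)} = 2 G \left(-2 + G\right)$
$\left(F{\left(1 \right)} + \left(I{\left(-5,-3 \right)} + 16\right) \left(22 + M{\left(2 \right)}\right)\right)^{2} = \left(1 \left(-1 + 1\right) + \left(-5 + 16\right) \left(22 + 2 \cdot 2 \left(-2 + 2\right)\right)\right)^{2} = \left(1 \cdot 0 + 11 \left(22 + 2 \cdot 2 \cdot 0\right)\right)^{2} = \left(0 + 11 \left(22 + 0\right)\right)^{2} = \left(0 + 11 \cdot 22\right)^{2} = \left(0 + 242\right)^{2} = 242^{2} = 58564$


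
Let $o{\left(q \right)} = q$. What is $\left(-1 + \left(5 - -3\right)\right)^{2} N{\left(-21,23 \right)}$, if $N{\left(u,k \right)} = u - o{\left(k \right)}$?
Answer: $-2156$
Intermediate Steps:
$N{\left(u,k \right)} = u - k$
$\left(-1 + \left(5 - -3\right)\right)^{2} N{\left(-21,23 \right)} = \left(-1 + \left(5 - -3\right)\right)^{2} \left(-21 - 23\right) = \left(-1 + \left(5 + 3\right)\right)^{2} \left(-21 - 23\right) = \left(-1 + 8\right)^{2} \left(-44\right) = 7^{2} \left(-44\right) = 49 \left(-44\right) = -2156$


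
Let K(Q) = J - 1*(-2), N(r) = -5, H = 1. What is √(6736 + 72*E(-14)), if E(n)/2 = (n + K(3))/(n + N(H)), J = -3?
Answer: 28*√3154/19 ≈ 82.763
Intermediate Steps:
K(Q) = -1 (K(Q) = -3 - 1*(-2) = -3 + 2 = -1)
E(n) = 2*(-1 + n)/(-5 + n) (E(n) = 2*((n - 1)/(n - 5)) = 2*((-1 + n)/(-5 + n)) = 2*(-1 + n)/(-5 + n))
√(6736 + 72*E(-14)) = √(6736 + 72*(2*(-1 - 14)/(-5 - 14))) = √(6736 + 72*(2*(-15)/(-19))) = √(6736 + 72*(2*(-1/19)*(-15))) = √(6736 + 72*(30/19)) = √(6736 + 2160/19) = √(130144/19) = 28*√3154/19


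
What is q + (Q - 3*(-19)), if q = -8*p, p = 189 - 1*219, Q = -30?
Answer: 267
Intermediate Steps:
p = -30 (p = 189 - 219 = -30)
q = 240 (q = -8*(-30) = 240)
q + (Q - 3*(-19)) = 240 + (-30 - 3*(-19)) = 240 + (-30 + 57) = 240 + 27 = 267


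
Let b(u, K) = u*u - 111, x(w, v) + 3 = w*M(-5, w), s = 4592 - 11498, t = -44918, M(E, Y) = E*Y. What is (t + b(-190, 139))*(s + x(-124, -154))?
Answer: 748151981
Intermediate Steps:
s = -6906
x(w, v) = -3 - 5*w**2 (x(w, v) = -3 + w*(-5*w) = -3 - 5*w**2)
b(u, K) = -111 + u**2 (b(u, K) = u**2 - 111 = -111 + u**2)
(t + b(-190, 139))*(s + x(-124, -154)) = (-44918 + (-111 + (-190)**2))*(-6906 + (-3 - 5*(-124)**2)) = (-44918 + (-111 + 36100))*(-6906 + (-3 - 5*15376)) = (-44918 + 35989)*(-6906 + (-3 - 76880)) = -8929*(-6906 - 76883) = -8929*(-83789) = 748151981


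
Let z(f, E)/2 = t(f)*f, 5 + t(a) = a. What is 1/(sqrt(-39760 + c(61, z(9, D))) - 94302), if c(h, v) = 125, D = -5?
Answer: -94302/8892906839 - I*sqrt(39635)/8892906839 ≈ -1.0604e-5 - 2.2387e-8*I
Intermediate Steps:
t(a) = -5 + a
z(f, E) = 2*f*(-5 + f) (z(f, E) = 2*((-5 + f)*f) = 2*(f*(-5 + f)) = 2*f*(-5 + f))
1/(sqrt(-39760 + c(61, z(9, D))) - 94302) = 1/(sqrt(-39760 + 125) - 94302) = 1/(sqrt(-39635) - 94302) = 1/(I*sqrt(39635) - 94302) = 1/(-94302 + I*sqrt(39635))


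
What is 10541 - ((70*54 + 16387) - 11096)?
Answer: 1470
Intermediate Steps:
10541 - ((70*54 + 16387) - 11096) = 10541 - ((3780 + 16387) - 11096) = 10541 - (20167 - 11096) = 10541 - 1*9071 = 10541 - 9071 = 1470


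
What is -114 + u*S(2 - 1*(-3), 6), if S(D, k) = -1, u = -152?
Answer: 38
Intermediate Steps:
-114 + u*S(2 - 1*(-3), 6) = -114 - 152*(-1) = -114 + 152 = 38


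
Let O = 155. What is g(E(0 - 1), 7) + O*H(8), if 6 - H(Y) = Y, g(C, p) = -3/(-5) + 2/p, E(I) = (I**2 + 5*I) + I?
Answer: -10819/35 ≈ -309.11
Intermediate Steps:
E(I) = I**2 + 6*I
g(C, p) = 3/5 + 2/p (g(C, p) = -3*(-1/5) + 2/p = 3/5 + 2/p)
H(Y) = 6 - Y
g(E(0 - 1), 7) + O*H(8) = (3/5 + 2/7) + 155*(6 - 1*8) = (3/5 + 2*(1/7)) + 155*(6 - 8) = (3/5 + 2/7) + 155*(-2) = 31/35 - 310 = -10819/35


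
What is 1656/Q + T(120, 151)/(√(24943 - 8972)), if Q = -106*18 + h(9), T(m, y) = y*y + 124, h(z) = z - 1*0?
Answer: -184/211 + 22925*√15971/15971 ≈ 180.53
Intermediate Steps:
h(z) = z (h(z) = z + 0 = z)
T(m, y) = 124 + y² (T(m, y) = y² + 124 = 124 + y²)
Q = -1899 (Q = -106*18 + 9 = -1908 + 9 = -1899)
1656/Q + T(120, 151)/(√(24943 - 8972)) = 1656/(-1899) + (124 + 151²)/(√(24943 - 8972)) = 1656*(-1/1899) + (124 + 22801)/(√15971) = -184/211 + 22925*(√15971/15971) = -184/211 + 22925*√15971/15971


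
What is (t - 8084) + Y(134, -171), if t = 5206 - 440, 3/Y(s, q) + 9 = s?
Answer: -414747/125 ≈ -3318.0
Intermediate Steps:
Y(s, q) = 3/(-9 + s)
t = 4766
(t - 8084) + Y(134, -171) = (4766 - 8084) + 3/(-9 + 134) = -3318 + 3/125 = -414747/125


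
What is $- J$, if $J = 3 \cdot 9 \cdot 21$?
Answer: $-567$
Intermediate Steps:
$J = 567$ ($J = 27 \cdot 21 = 567$)
$- J = \left(-1\right) 567 = -567$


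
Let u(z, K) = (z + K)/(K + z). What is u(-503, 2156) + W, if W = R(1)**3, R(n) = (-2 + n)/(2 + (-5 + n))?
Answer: 9/8 ≈ 1.1250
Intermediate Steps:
R(n) = (-2 + n)/(-3 + n)
u(z, K) = 1 (u(z, K) = (K + z)/(K + z) = 1)
W = 1/8 (W = ((-2 + 1)/(-3 + 1))**3 = (-1/(-2))**3 = (-1/2*(-1))**3 = (1/2)**3 = 1/8 ≈ 0.12500)
u(-503, 2156) + W = 1 + 1/8 = 9/8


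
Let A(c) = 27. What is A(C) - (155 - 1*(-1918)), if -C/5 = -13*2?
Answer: -2046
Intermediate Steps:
C = 130 (C = -(-65)*2 = -5*(-26) = 130)
A(C) - (155 - 1*(-1918)) = 27 - (155 - 1*(-1918)) = 27 - (155 + 1918) = 27 - 1*2073 = 27 - 2073 = -2046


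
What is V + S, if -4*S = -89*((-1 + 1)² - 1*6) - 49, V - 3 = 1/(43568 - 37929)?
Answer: -2667243/22556 ≈ -118.25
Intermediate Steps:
V = 16918/5639 (V = 3 + 1/(43568 - 37929) = 3 + 1/5639 = 16918/5639 ≈ 3.0002)
S = -485/4 (S = -(-89*((-1 + 1)² - 1*6) - 49)/4 = -(-89*(0² - 6) - 49)/4 = -(-89*(0 - 6) - 49)/4 = -(-89*(-6) - 49)/4 = -(534 - 49)/4 = -¼*485 = -485/4 ≈ -121.25)
V + S = 16918/5639 - 485/4 = -2667243/22556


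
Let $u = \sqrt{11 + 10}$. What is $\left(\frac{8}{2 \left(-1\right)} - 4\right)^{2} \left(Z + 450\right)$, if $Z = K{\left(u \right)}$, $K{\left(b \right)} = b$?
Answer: $28800 + 64 \sqrt{21} \approx 29093.0$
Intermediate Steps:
$u = \sqrt{21} \approx 4.5826$
$Z = \sqrt{21} \approx 4.5826$
$\left(\frac{8}{2 \left(-1\right)} - 4\right)^{2} \left(Z + 450\right) = \left(\frac{8}{2 \left(-1\right)} - 4\right)^{2} \left(\sqrt{21} + 450\right) = \left(\frac{8}{-2} - 4\right)^{2} \left(450 + \sqrt{21}\right) = \left(8 \left(- \frac{1}{2}\right) - 4\right)^{2} \left(450 + \sqrt{21}\right) = \left(-4 - 4\right)^{2} \left(450 + \sqrt{21}\right) = \left(-8\right)^{2} \left(450 + \sqrt{21}\right) = 64 \left(450 + \sqrt{21}\right) = 28800 + 64 \sqrt{21}$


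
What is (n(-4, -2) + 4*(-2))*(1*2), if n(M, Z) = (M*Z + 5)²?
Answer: 322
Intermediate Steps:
n(M, Z) = (5 + M*Z)²
(n(-4, -2) + 4*(-2))*(1*2) = ((5 - 4*(-2))² + 4*(-2))*(1*2) = ((5 + 8)² - 8)*2 = (13² - 8)*2 = (169 - 8)*2 = 161*2 = 322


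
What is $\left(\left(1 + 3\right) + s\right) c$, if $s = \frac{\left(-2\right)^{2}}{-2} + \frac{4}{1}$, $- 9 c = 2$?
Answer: $- \frac{4}{3} \approx -1.3333$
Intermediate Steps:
$c = - \frac{2}{9}$ ($c = \left(- \frac{1}{9}\right) 2 = - \frac{2}{9} \approx -0.22222$)
$s = 2$ ($s = 4 \left(- \frac{1}{2}\right) + 4 \cdot 1 = -2 + 4 = 2$)
$\left(\left(1 + 3\right) + s\right) c = \left(\left(1 + 3\right) + 2\right) \left(- \frac{2}{9}\right) = \left(4 + 2\right) \left(- \frac{2}{9}\right) = 6 \left(- \frac{2}{9}\right) = - \frac{4}{3}$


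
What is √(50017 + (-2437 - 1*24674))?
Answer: √22906 ≈ 151.35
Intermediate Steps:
√(50017 + (-2437 - 1*24674)) = √(50017 + (-2437 - 24674)) = √(50017 - 27111) = √22906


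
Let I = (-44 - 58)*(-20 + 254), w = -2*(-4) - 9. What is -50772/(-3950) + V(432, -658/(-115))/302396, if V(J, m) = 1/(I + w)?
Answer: 183233358685889/14255332994900 ≈ 12.854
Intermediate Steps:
w = -1 (w = 8 - 9 = -1)
I = -23868 (I = -102*234 = -23868)
V(J, m) = -1/23869 (V(J, m) = 1/(-23868 - 1) = 1/(-23869) = -1/23869)
-50772/(-3950) + V(432, -658/(-115))/302396 = -50772/(-3950) - 1/23869/302396 = -50772*(-1/3950) - 1/23869*1/302396 = 25386/1975 - 1/7217890124 = 183233358685889/14255332994900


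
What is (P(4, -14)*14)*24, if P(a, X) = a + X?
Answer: -3360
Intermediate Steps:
P(a, X) = X + a
(P(4, -14)*14)*24 = ((-14 + 4)*14)*24 = -10*14*24 = -140*24 = -3360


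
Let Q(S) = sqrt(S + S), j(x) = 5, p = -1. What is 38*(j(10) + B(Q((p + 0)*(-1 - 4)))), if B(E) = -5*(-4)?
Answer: 950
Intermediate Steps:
Q(S) = sqrt(2)*sqrt(S) (Q(S) = sqrt(2*S) = sqrt(2)*sqrt(S))
B(E) = 20
38*(j(10) + B(Q((p + 0)*(-1 - 4)))) = 38*(5 + 20) = 38*25 = 950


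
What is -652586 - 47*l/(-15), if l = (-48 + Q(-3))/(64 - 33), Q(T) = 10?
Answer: -303454276/465 ≈ -6.5259e+5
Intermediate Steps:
l = -38/31 (l = (-48 + 10)/(64 - 33) = -38/31 ≈ -1.2258)
-652586 - 47*l/(-15) = -652586 - 47*(-38/31)/(-15) = -652586 - (-1786)*(-1)/(31*15) = -652586 - 1*1786/465 = -652586 - 1786/465 = -303454276/465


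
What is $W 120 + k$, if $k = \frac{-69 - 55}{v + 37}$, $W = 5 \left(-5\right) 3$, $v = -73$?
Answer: $- \frac{80969}{9} \approx -8996.6$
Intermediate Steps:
$W = -75$ ($W = \left(-25\right) 3 = -75$)
$k = \frac{31}{9}$ ($k = \frac{-69 - 55}{-73 + 37} = - \frac{124}{-36} = \left(-124\right) \left(- \frac{1}{36}\right) = \frac{31}{9} \approx 3.4444$)
$W 120 + k = \left(-75\right) 120 + \frac{31}{9} = -9000 + \frac{31}{9} = - \frac{80969}{9}$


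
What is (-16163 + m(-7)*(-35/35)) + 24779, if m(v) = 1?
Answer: 8615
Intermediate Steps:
(-16163 + m(-7)*(-35/35)) + 24779 = (-16163 + 1*(-35/35)) + 24779 = (-16163 + 1*(-35*1/35)) + 24779 = (-16163 + 1*(-1)) + 24779 = (-16163 - 1) + 24779 = -16164 + 24779 = 8615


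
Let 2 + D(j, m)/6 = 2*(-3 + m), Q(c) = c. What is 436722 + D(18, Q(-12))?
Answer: 436530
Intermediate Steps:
D(j, m) = -48 + 12*m (D(j, m) = -12 + 6*(2*(-3 + m)) = -12 + 6*(-6 + 2*m) = -12 + (-36 + 12*m) = -48 + 12*m)
436722 + D(18, Q(-12)) = 436722 + (-48 + 12*(-12)) = 436722 + (-48 - 144) = 436722 - 192 = 436530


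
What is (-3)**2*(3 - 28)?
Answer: -225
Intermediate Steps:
(-3)**2*(3 - 28) = 9*(-25) = -225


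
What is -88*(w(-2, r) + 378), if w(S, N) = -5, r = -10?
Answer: -32824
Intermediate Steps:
-88*(w(-2, r) + 378) = -88*(-5 + 378) = -88*373 = -32824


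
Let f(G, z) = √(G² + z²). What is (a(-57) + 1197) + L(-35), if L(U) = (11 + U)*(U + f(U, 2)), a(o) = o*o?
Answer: 5286 - 24*√1229 ≈ 4444.6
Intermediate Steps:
a(o) = o²
L(U) = (11 + U)*(U + √(4 + U²)) (L(U) = (11 + U)*(U + √(U² + 2²)) = (11 + U)*(U + √(U² + 4)) = (11 + U)*(U + √(4 + U²)))
(a(-57) + 1197) + L(-35) = ((-57)² + 1197) + ((-35)² + 11*(-35) + 11*√(4 + (-35)²) - 35*√(4 + (-35)²)) = (3249 + 1197) + (1225 - 385 + 11*√(4 + 1225) - 35*√(4 + 1225)) = 4446 + (1225 - 385 + 11*√1229 - 35*√1229) = 4446 + (840 - 24*√1229) = 5286 - 24*√1229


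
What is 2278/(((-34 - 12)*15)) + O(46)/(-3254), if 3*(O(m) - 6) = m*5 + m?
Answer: -1870058/561315 ≈ -3.3316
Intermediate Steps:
O(m) = 6 + 2*m (O(m) = 6 + (m*5 + m)/3 = 6 + (5*m + m)/3 = 6 + (6*m)/3 = 6 + 2*m)
2278/(((-34 - 12)*15)) + O(46)/(-3254) = 2278/(((-34 - 12)*15)) + (6 + 2*46)/(-3254) = 2278/((-46*15)) + (6 + 92)*(-1/3254) = 2278/(-690) + 98*(-1/3254) = 2278*(-1/690) - 49/1627 = -1139/345 - 49/1627 = -1870058/561315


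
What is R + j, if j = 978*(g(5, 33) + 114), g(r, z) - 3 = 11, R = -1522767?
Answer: -1397583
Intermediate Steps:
g(r, z) = 14 (g(r, z) = 3 + 11 = 14)
j = 125184 (j = 978*(14 + 114) = 978*128 = 125184)
R + j = -1522767 + 125184 = -1397583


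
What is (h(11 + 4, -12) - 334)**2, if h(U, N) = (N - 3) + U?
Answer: 111556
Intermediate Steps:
h(U, N) = -3 + N + U (h(U, N) = (-3 + N) + U = -3 + N + U)
(h(11 + 4, -12) - 334)**2 = ((-3 - 12 + (11 + 4)) - 334)**2 = ((-3 - 12 + 15) - 334)**2 = (0 - 334)**2 = (-334)**2 = 111556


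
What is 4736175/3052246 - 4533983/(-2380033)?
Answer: 25111084269593/7264446204118 ≈ 3.4567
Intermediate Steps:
4736175/3052246 - 4533983/(-2380033) = 4736175*(1/3052246) - 4533983*(-1/2380033) = 4736175/3052246 + 4533983/2380033 = 25111084269593/7264446204118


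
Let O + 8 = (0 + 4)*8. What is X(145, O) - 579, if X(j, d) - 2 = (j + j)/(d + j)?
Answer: -97223/169 ≈ -575.28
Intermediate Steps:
O = 24 (O = -8 + (0 + 4)*8 = -8 + 4*8 = -8 + 32 = 24)
X(j, d) = 2 + 2*j/(d + j) (X(j, d) = 2 + (j + j)/(d + j) = 2 + (2*j)/(d + j) = 2 + 2*j/(d + j))
X(145, O) - 579 = 2*(24 + 2*145)/(24 + 145) - 579 = 2*(24 + 290)/169 - 579 = 2*(1/169)*314 - 579 = 628/169 - 579 = -97223/169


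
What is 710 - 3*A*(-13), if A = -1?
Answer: 671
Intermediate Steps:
710 - 3*A*(-13) = 710 - 3*(-1)*(-13) = 710 + 3*(-13) = 710 - 39 = 671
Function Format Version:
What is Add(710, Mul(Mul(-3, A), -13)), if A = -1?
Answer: 671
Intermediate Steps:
Add(710, Mul(Mul(-3, A), -13)) = Add(710, Mul(Mul(-3, -1), -13)) = Add(710, Mul(3, -13)) = Add(710, -39) = 671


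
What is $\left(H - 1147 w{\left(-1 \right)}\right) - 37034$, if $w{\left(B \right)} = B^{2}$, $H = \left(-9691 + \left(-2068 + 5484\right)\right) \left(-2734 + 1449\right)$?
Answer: $8025194$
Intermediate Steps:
$H = 8063375$ ($H = \left(-9691 + 3416\right) \left(-1285\right) = \left(-6275\right) \left(-1285\right) = 8063375$)
$\left(H - 1147 w{\left(-1 \right)}\right) - 37034 = \left(8063375 - 1147 \left(-1\right)^{2}\right) - 37034 = \left(8063375 - 1147\right) - 37034 = 8062228 - 37034 = 8025194$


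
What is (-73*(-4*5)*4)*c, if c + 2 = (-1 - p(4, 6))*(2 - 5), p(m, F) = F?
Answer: 110960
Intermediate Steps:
c = 19 (c = -2 + (-1 - 1*6)*(2 - 5) = -2 + (-1 - 6)*(-3) = -2 - 7*(-3) = -2 + 21 = 19)
(-73*(-4*5)*4)*c = -73*(-4*5)*4*19 = -(-1460)*4*19 = -73*(-80)*19 = 5840*19 = 110960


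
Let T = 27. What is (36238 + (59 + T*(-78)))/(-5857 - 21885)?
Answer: -34191/27742 ≈ -1.2325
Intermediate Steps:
(36238 + (59 + T*(-78)))/(-5857 - 21885) = (36238 + (59 + 27*(-78)))/(-5857 - 21885) = (36238 + (59 - 2106))/(-27742) = (36238 - 2047)*(-1/27742) = 34191*(-1/27742) = -34191/27742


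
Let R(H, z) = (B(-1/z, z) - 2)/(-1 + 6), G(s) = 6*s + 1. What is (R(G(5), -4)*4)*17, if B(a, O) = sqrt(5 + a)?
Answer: -136/5 + 34*sqrt(21)/5 ≈ 3.9615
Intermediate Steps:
G(s) = 1 + 6*s
R(H, z) = -2/5 + sqrt(5 - 1/z)/5 (R(H, z) = (sqrt(5 - 1/z) - 2)/(-1 + 6) = (-2 + sqrt(5 - 1/z))/5 = (-2 + sqrt(5 - 1/z))*(1/5) = -2/5 + sqrt(5 - 1/z)/5)
(R(G(5), -4)*4)*17 = ((-2/5 + sqrt((-1 + 5*(-4))/(-4))/5)*4)*17 = ((-2/5 + sqrt(-(-1 - 20)/4)/5)*4)*17 = ((-2/5 + sqrt(-1/4*(-21))/5)*4)*17 = ((-2/5 + sqrt(21/4)/5)*4)*17 = ((-2/5 + (sqrt(21)/2)/5)*4)*17 = ((-2/5 + sqrt(21)/10)*4)*17 = (-8/5 + 2*sqrt(21)/5)*17 = -136/5 + 34*sqrt(21)/5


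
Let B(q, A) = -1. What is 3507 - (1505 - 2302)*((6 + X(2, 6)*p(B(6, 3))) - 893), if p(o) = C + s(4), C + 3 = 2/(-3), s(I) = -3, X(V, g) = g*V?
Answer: -767192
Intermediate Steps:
X(V, g) = V*g
C = -11/3 (C = -3 + 2/(-3) = -3 + 2*(-1/3) = -3 - 2/3 = -11/3 ≈ -3.6667)
p(o) = -20/3 (p(o) = -11/3 - 3 = -20/3)
3507 - (1505 - 2302)*((6 + X(2, 6)*p(B(6, 3))) - 893) = 3507 - (1505 - 2302)*((6 + (2*6)*(-20/3)) - 893) = 3507 - (-797)*((6 + 12*(-20/3)) - 893) = 3507 - (-797)*((6 - 80) - 893) = 3507 - (-797)*(-74 - 893) = 3507 - (-797)*(-967) = 3507 - 1*770699 = 3507 - 770699 = -767192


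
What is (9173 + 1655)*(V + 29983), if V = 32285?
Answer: 674237904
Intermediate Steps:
(9173 + 1655)*(V + 29983) = (9173 + 1655)*(32285 + 29983) = 10828*62268 = 674237904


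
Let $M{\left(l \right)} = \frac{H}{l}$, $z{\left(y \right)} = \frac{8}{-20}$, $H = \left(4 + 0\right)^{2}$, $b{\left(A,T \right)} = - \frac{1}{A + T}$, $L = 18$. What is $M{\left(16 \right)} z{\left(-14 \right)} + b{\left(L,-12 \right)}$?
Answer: $- \frac{17}{30} \approx -0.56667$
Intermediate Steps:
$H = 16$ ($H = 4^{2} = 16$)
$z{\left(y \right)} = - \frac{2}{5}$ ($z{\left(y \right)} = 8 \left(- \frac{1}{20}\right) = - \frac{2}{5}$)
$M{\left(l \right)} = \frac{16}{l}$
$M{\left(16 \right)} z{\left(-14 \right)} + b{\left(L,-12 \right)} = \frac{16}{16} \left(- \frac{2}{5}\right) - \frac{1}{18 - 12} = 16 \cdot \frac{1}{16} \left(- \frac{2}{5}\right) - \frac{1}{6} = 1 \left(- \frac{2}{5}\right) - \frac{1}{6} = - \frac{2}{5} - \frac{1}{6} = - \frac{17}{30}$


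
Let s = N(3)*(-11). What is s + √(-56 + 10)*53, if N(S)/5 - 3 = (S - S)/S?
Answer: -165 + 53*I*√46 ≈ -165.0 + 359.46*I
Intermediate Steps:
N(S) = 15 (N(S) = 15 + 5*((S - S)/S) = 15 + 5*(0/S) = 15 + 5*0 = 15 + 0 = 15)
s = -165 (s = 15*(-11) = -165)
s + √(-56 + 10)*53 = -165 + √(-56 + 10)*53 = -165 + √(-46)*53 = -165 + (I*√46)*53 = -165 + 53*I*√46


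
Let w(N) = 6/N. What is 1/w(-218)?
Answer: -109/3 ≈ -36.333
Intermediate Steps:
1/w(-218) = 1/(6/(-218)) = 1/(6*(-1/218)) = 1/(-3/109) = -109/3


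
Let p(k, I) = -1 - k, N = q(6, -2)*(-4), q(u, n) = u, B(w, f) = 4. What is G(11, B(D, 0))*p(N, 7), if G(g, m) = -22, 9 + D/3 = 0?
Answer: -506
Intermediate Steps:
D = -27 (D = -27 + 3*0 = -27 + 0 = -27)
N = -24 (N = 6*(-4) = -24)
G(11, B(D, 0))*p(N, 7) = -22*(-1 - 1*(-24)) = -22*(-1 + 24) = -22*23 = -506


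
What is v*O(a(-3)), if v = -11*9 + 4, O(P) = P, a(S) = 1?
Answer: -95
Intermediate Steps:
v = -95 (v = -99 + 4 = -95)
v*O(a(-3)) = -95*1 = -95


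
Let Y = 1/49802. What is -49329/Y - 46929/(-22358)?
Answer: -54926515292235/22358 ≈ -2.4567e+9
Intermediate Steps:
Y = 1/49802 ≈ 2.0080e-5
-49329/Y - 46929/(-22358) = -49329/1/49802 - 46929/(-22358) = -49329*49802 - 46929*(-1/22358) = -2456682858 + 46929/22358 = -54926515292235/22358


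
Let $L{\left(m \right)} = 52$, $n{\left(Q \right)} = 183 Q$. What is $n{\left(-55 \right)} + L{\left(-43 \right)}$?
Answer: $-10013$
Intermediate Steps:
$n{\left(-55 \right)} + L{\left(-43 \right)} = 183 \left(-55\right) + 52 = -10065 + 52 = -10013$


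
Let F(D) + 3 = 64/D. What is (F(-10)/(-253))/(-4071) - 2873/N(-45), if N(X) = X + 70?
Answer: -2959083934/25749075 ≈ -114.92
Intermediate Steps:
F(D) = -3 + 64/D
N(X) = 70 + X
(F(-10)/(-253))/(-4071) - 2873/N(-45) = ((-3 + 64/(-10))/(-253))/(-4071) - 2873/(70 - 45) = ((-3 + 64*(-1/10))*(-1/253))*(-1/4071) - 2873/25 = ((-3 - 32/5)*(-1/253))*(-1/4071) - 2873*1/25 = -47/5*(-1/253)*(-1/4071) - 2873/25 = (47/1265)*(-1/4071) - 2873/25 = -47/5149815 - 2873/25 = -2959083934/25749075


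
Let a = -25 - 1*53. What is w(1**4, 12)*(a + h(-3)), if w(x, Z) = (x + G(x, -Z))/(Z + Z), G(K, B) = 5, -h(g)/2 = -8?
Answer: -31/2 ≈ -15.500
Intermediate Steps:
h(g) = 16 (h(g) = -2*(-8) = 16)
w(x, Z) = (5 + x)/(2*Z) (w(x, Z) = (x + 5)/(Z + Z) = (5 + x)/((2*Z)) = (5 + x)*(1/(2*Z)) = (5 + x)/(2*Z))
a = -78 (a = -25 - 53 = -78)
w(1**4, 12)*(a + h(-3)) = ((1/2)*(5 + 1**4)/12)*(-78 + 16) = ((1/2)*(1/12)*(5 + 1))*(-62) = ((1/2)*(1/12)*6)*(-62) = (1/4)*(-62) = -31/2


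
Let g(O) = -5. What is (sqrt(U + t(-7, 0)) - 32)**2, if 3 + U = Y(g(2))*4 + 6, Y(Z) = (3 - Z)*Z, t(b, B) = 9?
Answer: 876 - 128*I*sqrt(37) ≈ 876.0 - 778.59*I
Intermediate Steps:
Y(Z) = Z*(3 - Z)
U = -157 (U = -3 + (-5*(3 - 1*(-5))*4 + 6) = -3 + (-5*(3 + 5)*4 + 6) = -3 + (-5*8*4 + 6) = -3 + (-40*4 + 6) = -3 + (-160 + 6) = -3 - 154 = -157)
(sqrt(U + t(-7, 0)) - 32)**2 = (sqrt(-157 + 9) - 32)**2 = (sqrt(-148) - 32)**2 = (2*I*sqrt(37) - 32)**2 = (-32 + 2*I*sqrt(37))**2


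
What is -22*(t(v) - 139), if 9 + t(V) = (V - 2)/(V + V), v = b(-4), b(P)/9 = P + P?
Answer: 116809/36 ≈ 3244.7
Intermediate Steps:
b(P) = 18*P (b(P) = 9*(P + P) = 9*(2*P) = 18*P)
v = -72 (v = 18*(-4) = -72)
t(V) = -9 + (-2 + V)/(2*V) (t(V) = -9 + (V - 2)/(V + V) = -9 + (-2 + V)/((2*V)) = -9 + (-2 + V)*(1/(2*V)) = -9 + (-2 + V)/(2*V))
-22*(t(v) - 139) = -22*((-17/2 - 1/(-72)) - 139) = -22*((-17/2 - 1*(-1/72)) - 139) = -22*((-17/2 + 1/72) - 139) = -22*(-611/72 - 139) = -22*(-10619/72) = 116809/36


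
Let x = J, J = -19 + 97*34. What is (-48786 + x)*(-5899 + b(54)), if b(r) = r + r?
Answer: 263531037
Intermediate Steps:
b(r) = 2*r
J = 3279 (J = -19 + 3298 = 3279)
x = 3279
(-48786 + x)*(-5899 + b(54)) = (-48786 + 3279)*(-5899 + 2*54) = -45507*(-5899 + 108) = -45507*(-5791) = 263531037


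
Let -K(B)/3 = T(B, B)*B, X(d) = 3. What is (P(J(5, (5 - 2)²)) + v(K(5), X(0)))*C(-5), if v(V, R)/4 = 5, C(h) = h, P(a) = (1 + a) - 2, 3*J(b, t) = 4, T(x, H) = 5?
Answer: -305/3 ≈ -101.67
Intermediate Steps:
J(b, t) = 4/3 (J(b, t) = (⅓)*4 = 4/3)
P(a) = -1 + a
K(B) = -15*B
v(V, R) = 20 (v(V, R) = 4*5 = 20)
(P(J(5, (5 - 2)²)) + v(K(5), X(0)))*C(-5) = ((-1 + 4/3) + 20)*(-5) = (⅓ + 20)*(-5) = (61/3)*(-5) = -305/3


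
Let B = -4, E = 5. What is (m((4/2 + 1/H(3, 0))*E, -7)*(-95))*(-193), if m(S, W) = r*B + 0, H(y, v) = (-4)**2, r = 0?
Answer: 0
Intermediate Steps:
H(y, v) = 16
m(S, W) = 0 (m(S, W) = 0*(-4) + 0 = 0 + 0 = 0)
(m((4/2 + 1/H(3, 0))*E, -7)*(-95))*(-193) = (0*(-95))*(-193) = 0*(-193) = 0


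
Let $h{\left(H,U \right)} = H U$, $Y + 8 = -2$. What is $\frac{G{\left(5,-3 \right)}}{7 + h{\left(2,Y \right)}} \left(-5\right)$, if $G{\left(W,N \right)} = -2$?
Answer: $- \frac{10}{13} \approx -0.76923$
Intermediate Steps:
$Y = -10$ ($Y = -8 - 2 = -10$)
$\frac{G{\left(5,-3 \right)}}{7 + h{\left(2,Y \right)}} \left(-5\right) = - \frac{2}{7 + 2 \left(-10\right)} \left(-5\right) = - \frac{2}{7 - 20} \left(-5\right) = - \frac{2}{-13} \left(-5\right) = \left(-2\right) \left(- \frac{1}{13}\right) \left(-5\right) = \frac{2}{13} \left(-5\right) = - \frac{10}{13}$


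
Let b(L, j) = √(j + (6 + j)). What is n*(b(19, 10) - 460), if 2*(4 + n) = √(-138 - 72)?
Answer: (8 - I*√210)*(460 - √26)/2 ≈ 1819.6 - 3296.1*I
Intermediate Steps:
n = -4 + I*√210/2 (n = -4 + √(-138 - 72)/2 = -4 + √(-210)/2 = -4 + (I*√210)/2 = -4 + I*√210/2 ≈ -4.0 + 7.2457*I)
b(L, j) = √(6 + 2*j)
n*(b(19, 10) - 460) = (-4 + I*√210/2)*(√(6 + 2*10) - 460) = (-4 + I*√210/2)*(√(6 + 20) - 460) = (-4 + I*√210/2)*(√26 - 460) = (-4 + I*√210/2)*(-460 + √26) = (-460 + √26)*(-4 + I*√210/2)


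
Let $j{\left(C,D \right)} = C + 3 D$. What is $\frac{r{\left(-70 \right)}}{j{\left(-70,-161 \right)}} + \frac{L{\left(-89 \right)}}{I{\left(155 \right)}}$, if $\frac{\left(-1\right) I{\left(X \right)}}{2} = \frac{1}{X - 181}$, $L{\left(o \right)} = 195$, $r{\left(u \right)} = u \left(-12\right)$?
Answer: $\frac{200145}{79} \approx 2533.5$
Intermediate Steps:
$r{\left(u \right)} = - 12 u$
$I{\left(X \right)} = - \frac{2}{-181 + X}$ ($I{\left(X \right)} = - \frac{2}{X - 181} = - \frac{2}{-181 + X}$)
$\frac{r{\left(-70 \right)}}{j{\left(-70,-161 \right)}} + \frac{L{\left(-89 \right)}}{I{\left(155 \right)}} = \frac{\left(-12\right) \left(-70\right)}{-70 + 3 \left(-161\right)} + \frac{195}{\left(-2\right) \frac{1}{-181 + 155}} = \frac{840}{-70 - 483} + \frac{195}{\left(-2\right) \frac{1}{-26}} = \frac{840}{-553} + \frac{195}{\left(-2\right) \left(- \frac{1}{26}\right)} = 840 \left(- \frac{1}{553}\right) + 195 \frac{1}{\frac{1}{13}} = - \frac{120}{79} + 195 \cdot 13 = - \frac{120}{79} + 2535 = \frac{200145}{79}$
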